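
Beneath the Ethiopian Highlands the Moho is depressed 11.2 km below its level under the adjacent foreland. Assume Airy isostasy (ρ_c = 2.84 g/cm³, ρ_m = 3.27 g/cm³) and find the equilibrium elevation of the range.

In Airy isostatic equilibrium: ρ_c h = (ρ_m − ρ_c) r.
h = r (ρ_m − ρ_c) / ρ_c = 11.2 km × (3.27 − 2.84) / 2.84 = 1.7 km.

1.7 km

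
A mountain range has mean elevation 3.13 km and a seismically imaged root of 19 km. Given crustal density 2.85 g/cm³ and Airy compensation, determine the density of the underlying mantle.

Airy balance: ρ_c h = (ρ_m − ρ_c) r → ρ_m = ρ_c (1 + h/r).
ρ_m = 2.85 × (1 + 3.13 km/19 km) = 3.32 g/cm³.

3.32 g/cm³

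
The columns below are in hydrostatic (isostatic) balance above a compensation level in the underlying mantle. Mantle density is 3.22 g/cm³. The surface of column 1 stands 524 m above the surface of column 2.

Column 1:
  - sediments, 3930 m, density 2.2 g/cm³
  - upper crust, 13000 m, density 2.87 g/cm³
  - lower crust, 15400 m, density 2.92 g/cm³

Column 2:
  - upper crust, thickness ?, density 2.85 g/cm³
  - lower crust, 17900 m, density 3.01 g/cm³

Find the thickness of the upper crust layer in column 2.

20900 m

Take the compensation level at the base of the deeper column (depth z_c below the surface of column 1) and equate Σ ρ_i t_i down to z_c; mantle fills any gap and the z_c terms cancel.
Column 1: 3930×2.2 + 13000×2.87 + 15400×2.92 + (z_c − 32330)×3.22
Column 2: 524×0 + x×2.85 + 17900×3.01 + (z_c − 524 − 17900 − x)×3.22
The z_c×3.22 term appears on both sides and cancels. Collect the known terms of each column as K = Σ(ρt)_known − 3.22 × (depth of known layers): K_1 = 90924 − 3.22×32330 = −13178.6; K_2 = 53879 − 3.22×(524 + 17900) = −5446.28.
Balance: K_1 = K_2 − x×(3.22 − 2.85), so x = (K_2 − K_1)/(3.22 − 2.85) = 7732.32/0.37 = 20900 m.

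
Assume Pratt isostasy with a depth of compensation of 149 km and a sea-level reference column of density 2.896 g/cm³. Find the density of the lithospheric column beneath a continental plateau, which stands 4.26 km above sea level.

Pratt balance: ρ_ref D = ρ (D + h).
ρ = ρ_ref D/(D + h) = 2.896 × 149 km/(149 km + 4.26 km) = 2.82 g/cm³.

2.82 g/cm³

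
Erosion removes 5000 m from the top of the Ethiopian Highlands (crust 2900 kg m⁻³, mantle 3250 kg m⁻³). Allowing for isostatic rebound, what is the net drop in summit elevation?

Rebound u = e ρ_c/ρ_m = 5000 m × 2900/3250 = 4462 m.
Net surface drop = e − u = 5000 m − 4462 m = e (ρ_m − ρ_c)/ρ_m = 538 m.

538 m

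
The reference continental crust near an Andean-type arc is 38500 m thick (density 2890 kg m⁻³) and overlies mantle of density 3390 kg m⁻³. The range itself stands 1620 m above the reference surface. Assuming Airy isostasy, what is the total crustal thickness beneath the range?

49500 m

Root depth r = h ρ_c / (ρ_m − ρ_c) = 1620 m × 2890 / 500 = 9364 m.
Total thickness = T + h + r = 38500 m + 1620 m + 9364 m = 49500 m.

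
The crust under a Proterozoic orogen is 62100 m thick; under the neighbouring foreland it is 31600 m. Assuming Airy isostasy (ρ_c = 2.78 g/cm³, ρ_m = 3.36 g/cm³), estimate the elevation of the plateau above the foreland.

5260 m

Excess crust Δ = 62100 m − 31600 m = 30500 m, split between elevation h and root r with h + r = Δ.
Airy balance ρ_c h = (ρ_m − ρ_c) r gives r = h ρ_c/(ρ_m − ρ_c), so h (1 + ρ_c/(ρ_m − ρ_c)) = Δ, i.e. h = Δ (ρ_m − ρ_c)/ρ_m.
h = 30500 m × 0.58/3.36 = 5260 m.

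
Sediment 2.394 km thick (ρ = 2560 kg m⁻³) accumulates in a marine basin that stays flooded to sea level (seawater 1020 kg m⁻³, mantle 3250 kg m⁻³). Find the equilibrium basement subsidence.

Submarine loading: the sediment displaces seawater, and the subsidence is in turn flooded, so s (ρ_m − ρ_w) = t (ρ_sed − ρ_w).
s = 2.394 km × (2560 − 1020) / (3250 − 1020) = 1.65 km.

1.65 km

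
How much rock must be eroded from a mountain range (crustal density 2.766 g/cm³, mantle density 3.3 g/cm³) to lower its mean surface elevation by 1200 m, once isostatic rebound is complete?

7420 m

Net drop Δ = e − u = e − e ρ_c/ρ_m = e (ρ_m − ρ_c)/ρ_m.
e = Δ ρ_m/(ρ_m − ρ_c) = 1200 m × 3.3/0.534 = 7420 m.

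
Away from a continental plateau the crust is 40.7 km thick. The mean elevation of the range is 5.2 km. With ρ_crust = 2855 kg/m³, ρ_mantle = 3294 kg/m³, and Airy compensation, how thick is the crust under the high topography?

79.7 km

Root depth r = h ρ_c / (ρ_m − ρ_c) = 5.2 km × 2855 / 439 = 33.82 km.
Total thickness = T + h + r = 40.7 km + 5.2 km + 33.82 km = 79.7 km.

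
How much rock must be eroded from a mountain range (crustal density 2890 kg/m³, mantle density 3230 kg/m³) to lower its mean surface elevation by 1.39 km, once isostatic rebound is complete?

Net drop Δ = e − u = e − e ρ_c/ρ_m = e (ρ_m − ρ_c)/ρ_m.
e = Δ ρ_m/(ρ_m − ρ_c) = 1.39 km × 3230/340 = 13.2 km.

13.2 km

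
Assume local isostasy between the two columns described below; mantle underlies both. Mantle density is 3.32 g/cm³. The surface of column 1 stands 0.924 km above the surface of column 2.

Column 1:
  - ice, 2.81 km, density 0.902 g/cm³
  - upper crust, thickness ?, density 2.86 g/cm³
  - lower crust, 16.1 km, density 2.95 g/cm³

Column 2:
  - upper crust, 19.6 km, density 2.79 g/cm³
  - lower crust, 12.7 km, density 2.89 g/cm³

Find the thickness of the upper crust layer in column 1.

Take the compensation level at the base of the deeper column (depth z_c below the surface of column 1) and equate Σ ρ_i t_i down to z_c; mantle fills any gap and the z_c terms cancel.
Column 1: 2.81×0.902 + x×2.86 + 16.1×2.95 + (z_c − 18.91 − x)×3.32
Column 2: 0.924×0 + 19.6×2.79 + 12.7×2.89 + (z_c − 0.924 − 32.3)×3.32
The z_c×3.32 term appears on both sides and cancels. Collect the known terms of each column as K = Σ(ρt)_known − 3.32 × (depth of known layers): K_1 = 50.02962 − 3.32×18.91 = −12.75158; K_2 = 91.387 − 3.32×(0.924 + 32.3) = −18.91668.
Balance: K_1 − x×(3.32 − 2.86) = K_2, so x = (K_1 − K_2)/(3.32 − 2.86) = 6.1651/0.46 = 13.4 km.

13.4 km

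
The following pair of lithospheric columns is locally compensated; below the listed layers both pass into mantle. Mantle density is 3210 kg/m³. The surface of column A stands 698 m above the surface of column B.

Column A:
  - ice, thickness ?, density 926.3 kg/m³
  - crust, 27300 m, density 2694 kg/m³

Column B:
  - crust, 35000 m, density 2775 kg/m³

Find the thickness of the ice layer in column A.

Take the compensation level at the base of the deeper column (depth z_c below the surface of column A) and equate Σ ρ_i t_i down to z_c; mantle fills any gap and the z_c terms cancel.
Column A: x×926.3 + 27300×2694 + (z_c − 27300 − x)×3210
Column B: 698×0 + 35000×2775 + (z_c − 698 − 35000)×3210
The z_c×3210 term appears on both sides and cancels. Collect the known terms of each column as K = Σ(ρt)_known − 3210 × (depth of known layers): K_A = 73546200 − 3210×27300 = −14086800; K_B = 97125000 − 3210×(698 + 35000) = −17465580.
Balance: K_A − x×(3210 − 926.3) = K_B, so x = (K_A − K_B)/(3210 − 926.3) = 3378780/2283.7 = 1480 m.

1480 m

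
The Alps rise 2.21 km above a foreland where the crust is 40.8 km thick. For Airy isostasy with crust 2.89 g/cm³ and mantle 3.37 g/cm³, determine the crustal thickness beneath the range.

Root depth r = h ρ_c / (ρ_m − ρ_c) = 2.21 km × 2.89 / 0.48 = 13.31 km.
Total thickness = T + h + r = 40.8 km + 2.21 km + 13.31 km = 56.3 km.

56.3 km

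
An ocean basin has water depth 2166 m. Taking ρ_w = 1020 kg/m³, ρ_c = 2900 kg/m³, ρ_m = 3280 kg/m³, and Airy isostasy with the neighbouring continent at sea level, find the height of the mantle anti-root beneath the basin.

For local isostatic compensation: replacing crust with seawater at the top is compensated by replacing crust with mantle at the base: d (ρ_c − ρ_w) = a (ρ_m − ρ_c).
a = d (ρ_c − ρ_w)/(ρ_m − ρ_c) = 2166 m × 1880/380 = 10700 m.

10700 m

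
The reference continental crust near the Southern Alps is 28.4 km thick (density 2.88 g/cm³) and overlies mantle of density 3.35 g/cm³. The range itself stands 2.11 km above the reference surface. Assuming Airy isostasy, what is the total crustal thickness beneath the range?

Root depth r = h ρ_c / (ρ_m − ρ_c) = 2.11 km × 2.88 / 0.47 = 12.93 km.
Total thickness = T + h + r = 28.4 km + 2.11 km + 12.93 km = 43.4 km.

43.4 km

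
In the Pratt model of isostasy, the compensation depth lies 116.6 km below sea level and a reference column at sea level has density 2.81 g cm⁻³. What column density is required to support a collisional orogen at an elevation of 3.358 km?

2.73 g cm⁻³

Pratt balance: ρ_ref D = ρ (D + h).
ρ = ρ_ref D/(D + h) = 2.81 × 116.6 km/(116.6 km + 3.358 km) = 2.73 g cm⁻³.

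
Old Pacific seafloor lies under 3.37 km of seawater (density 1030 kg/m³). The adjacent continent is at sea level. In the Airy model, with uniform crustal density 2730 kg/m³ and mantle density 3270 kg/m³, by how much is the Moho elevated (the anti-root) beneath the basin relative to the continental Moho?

10.6 km

By Archimedes' principle applied to the lithosphere: replacing crust with seawater at the top is compensated by replacing crust with mantle at the base: d (ρ_c − ρ_w) = a (ρ_m − ρ_c).
a = d (ρ_c − ρ_w)/(ρ_m − ρ_c) = 3.37 km × 1700/540 = 10.6 km.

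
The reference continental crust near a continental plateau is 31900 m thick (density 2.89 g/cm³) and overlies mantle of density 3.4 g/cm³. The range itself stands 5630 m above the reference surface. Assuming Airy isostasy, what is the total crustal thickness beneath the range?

69400 m

Root depth r = h ρ_c / (ρ_m − ρ_c) = 5630 m × 2.89 / 0.51 = 31900 m.
Total thickness = T + h + r = 31900 m + 5630 m + 31900 m = 69400 m.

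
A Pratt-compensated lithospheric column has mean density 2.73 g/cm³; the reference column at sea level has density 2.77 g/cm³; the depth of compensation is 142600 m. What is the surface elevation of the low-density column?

2090 m

ρ_ref D = ρ (D + h) → h = D (ρ_ref − ρ)/ρ.
h = 142600 m × (2.77 − 2.73)/2.73 = 2090 m.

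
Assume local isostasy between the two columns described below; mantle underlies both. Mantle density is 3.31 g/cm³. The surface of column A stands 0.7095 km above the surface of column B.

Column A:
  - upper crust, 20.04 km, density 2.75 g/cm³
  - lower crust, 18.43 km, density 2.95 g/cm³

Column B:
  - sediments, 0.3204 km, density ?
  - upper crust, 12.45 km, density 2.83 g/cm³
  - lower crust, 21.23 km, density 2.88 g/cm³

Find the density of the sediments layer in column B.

2.05 g/cm³

Take the compensation level at the base of the deeper column (depth z_c below the surface of column A) and equate Σ ρ_i t_i down to z_c; mantle fills any gap and the z_c terms cancel.
Column A: 20.04×2.75 + 18.43×2.95 + (z_c − 38.47)×3.31
Column B: 0.7095×0 + 0.3204×ρ + 12.45×2.83 + 21.23×2.88 + (z_c − 0.7095 − 34.0004)×3.31
The z_c×3.31 term appears on both sides and cancels. Collect the known terms of each column as K = Σ(ρt)_known − 3.31 × (depth of known layers): K_A = 109.4785 − 3.31×38.47 = −17.8572; K_B = 96.3759 − 3.31×(0.7095 + 34.0004) = −18.513869.
Balance: K_A = K_B + 0.3204×ρ, so ρ = (K_A − K_B)/0.3204 = 0.656669/0.3204 = 2.05 g/cm³.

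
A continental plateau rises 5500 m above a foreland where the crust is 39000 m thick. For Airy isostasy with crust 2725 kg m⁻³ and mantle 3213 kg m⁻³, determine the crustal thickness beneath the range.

Root depth r = h ρ_c / (ρ_m − ρ_c) = 5500 m × 2725 / 488 = 30710 m.
Total thickness = T + h + r = 39000 m + 5500 m + 30710 m = 75200 m.

75200 m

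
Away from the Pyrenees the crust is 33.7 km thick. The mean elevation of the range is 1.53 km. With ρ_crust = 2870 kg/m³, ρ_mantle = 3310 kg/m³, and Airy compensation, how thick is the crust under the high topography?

Root depth r = h ρ_c / (ρ_m − ρ_c) = 1.53 km × 2870 / 440 = 9.98 km.
Total thickness = T + h + r = 33.7 km + 1.53 km + 9.98 km = 45.2 km.

45.2 km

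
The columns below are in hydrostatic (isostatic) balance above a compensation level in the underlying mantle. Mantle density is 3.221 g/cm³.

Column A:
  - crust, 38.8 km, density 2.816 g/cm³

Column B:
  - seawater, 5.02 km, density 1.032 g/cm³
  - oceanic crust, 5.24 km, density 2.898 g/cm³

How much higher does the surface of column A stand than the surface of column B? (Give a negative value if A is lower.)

For any compensation level in the mantle, the mantle terms cancel and isostasy reduces to e = (Σt_A − Σt_B) − (Σ(ρt)_A − Σ(ρt)_B) / ρ_m.
Σt_A = 38.8 km; Σt_B = 10.26 km; Σ(ρt)_A = 109.2608; Σ(ρt)_B = 20.36616 (in km·g/cm³).
e = (38.8 − 10.26) − (109.2608 − 20.36616) / 3.221 = 0.942 km.

0.942 km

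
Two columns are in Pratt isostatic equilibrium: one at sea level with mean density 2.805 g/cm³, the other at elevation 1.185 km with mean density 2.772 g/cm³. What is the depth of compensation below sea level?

99.5 km

ρ_ref D = ρ (D + h) → D (ρ_ref − ρ) = ρ h.
D = ρ h/(ρ_ref − ρ) = 2.772 × 1.185 km/(2.805 − 2.772) = 99.5 km.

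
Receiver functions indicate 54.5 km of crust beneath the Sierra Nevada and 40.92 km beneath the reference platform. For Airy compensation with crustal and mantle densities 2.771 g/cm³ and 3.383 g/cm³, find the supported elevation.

2.46 km

Excess crust Δ = 54.5 km − 40.92 km = 13.58 km, split between elevation h and root r with h + r = Δ.
Airy balance ρ_c h = (ρ_m − ρ_c) r gives r = h ρ_c/(ρ_m − ρ_c), so h (1 + ρ_c/(ρ_m − ρ_c)) = Δ, i.e. h = Δ (ρ_m − ρ_c)/ρ_m.
h = 13.58 km × 0.612/3.383 = 2.46 km.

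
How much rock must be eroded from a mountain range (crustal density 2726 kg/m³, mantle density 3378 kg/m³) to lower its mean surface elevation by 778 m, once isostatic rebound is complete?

Net drop Δ = e − u = e − e ρ_c/ρ_m = e (ρ_m − ρ_c)/ρ_m.
e = Δ ρ_m/(ρ_m − ρ_c) = 778 m × 3378/652 = 4030 m.

4030 m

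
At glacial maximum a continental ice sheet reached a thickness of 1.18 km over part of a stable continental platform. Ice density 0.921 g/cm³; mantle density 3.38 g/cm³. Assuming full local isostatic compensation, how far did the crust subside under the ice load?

In Airy isostatic equilibrium: the ice load ρ_ice t is balanced by mantle displaced below, ρ_m s.
s = t ρ_ice / ρ_m = 1.18 km × 0.921/3.38 = 0.322 km.

0.322 km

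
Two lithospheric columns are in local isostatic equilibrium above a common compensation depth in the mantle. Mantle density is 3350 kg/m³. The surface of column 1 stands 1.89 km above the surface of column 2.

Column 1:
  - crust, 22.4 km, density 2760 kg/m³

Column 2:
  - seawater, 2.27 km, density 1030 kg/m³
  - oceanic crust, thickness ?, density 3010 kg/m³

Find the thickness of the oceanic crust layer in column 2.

Take the compensation level at the base of the deeper column (depth z_c below the surface of column 1) and equate Σ ρ_i t_i down to z_c; mantle fills any gap and the z_c terms cancel.
Column 1: 22.4×2760 + (z_c − 22.4)×3350
Column 2: 1.89×0 + 2.27×1030 + x×3010 + (z_c − 1.89 − 2.27 − x)×3350
The z_c×3350 term appears on both sides and cancels. Collect the known terms of each column as K = Σ(ρt)_known − 3350 × (depth of known layers): K_1 = 61824 − 3350×22.4 = −13216; K_2 = 2338.1 − 3350×(1.89 + 2.27) = −11597.9.
Balance: K_1 = K_2 − x×(3350 − 3010), so x = (K_2 − K_1)/(3350 − 3010) = 1618.1/340 = 4.76 km.

4.76 km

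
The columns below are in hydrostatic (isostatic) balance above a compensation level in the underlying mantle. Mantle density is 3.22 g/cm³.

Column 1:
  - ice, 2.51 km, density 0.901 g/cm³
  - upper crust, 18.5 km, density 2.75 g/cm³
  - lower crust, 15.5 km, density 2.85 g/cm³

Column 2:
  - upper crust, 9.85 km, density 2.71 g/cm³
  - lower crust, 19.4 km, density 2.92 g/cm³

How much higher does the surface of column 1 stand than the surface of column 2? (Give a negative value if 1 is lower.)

For any compensation level in the mantle, the mantle terms cancel and isostasy reduces to e = (Σt_1 − Σt_2) − (Σ(ρt)_1 − Σ(ρt)_2) / ρ_m.
Σt_1 = 36.51 km; Σt_2 = 29.25 km; Σ(ρt)_1 = 97.31151; Σ(ρt)_2 = 83.3415 (in km·g/cm³).
e = (36.51 − 29.25) − (97.31151 − 83.3415) / 3.22 = 2.92 km.

2.92 km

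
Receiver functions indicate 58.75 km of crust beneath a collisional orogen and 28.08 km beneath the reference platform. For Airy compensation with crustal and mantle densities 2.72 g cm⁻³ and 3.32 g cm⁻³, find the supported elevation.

5.54 km

Excess crust Δ = 58.75 km − 28.08 km = 30.67 km, split between elevation h and root r with h + r = Δ.
Airy balance ρ_c h = (ρ_m − ρ_c) r gives r = h ρ_c/(ρ_m − ρ_c), so h (1 + ρ_c/(ρ_m − ρ_c)) = Δ, i.e. h = Δ (ρ_m − ρ_c)/ρ_m.
h = 30.67 km × 0.6/3.32 = 5.54 km.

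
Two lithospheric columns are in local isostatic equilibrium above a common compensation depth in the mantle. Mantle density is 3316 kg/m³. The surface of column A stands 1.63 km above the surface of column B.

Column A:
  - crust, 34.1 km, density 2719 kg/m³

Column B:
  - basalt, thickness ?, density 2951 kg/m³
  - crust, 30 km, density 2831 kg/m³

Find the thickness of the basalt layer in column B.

1.1 km

Take the compensation level at the base of the deeper column (depth z_c below the surface of column A) and equate Σ ρ_i t_i down to z_c; mantle fills any gap and the z_c terms cancel.
Column A: 34.1×2719 + (z_c − 34.1)×3316
Column B: 1.63×0 + x×2951 + 30×2831 + (z_c − 1.63 − 30 − x)×3316
The z_c×3316 term appears on both sides and cancels. Collect the known terms of each column as K = Σ(ρt)_known − 3316 × (depth of known layers): K_A = 92717.9 − 3316×34.1 = −20357.7; K_B = 84930 − 3316×(1.63 + 30) = −19955.08.
Balance: K_A = K_B − x×(3316 − 2951), so x = (K_B − K_A)/(3316 − 2951) = 402.62/365 = 1.1 km.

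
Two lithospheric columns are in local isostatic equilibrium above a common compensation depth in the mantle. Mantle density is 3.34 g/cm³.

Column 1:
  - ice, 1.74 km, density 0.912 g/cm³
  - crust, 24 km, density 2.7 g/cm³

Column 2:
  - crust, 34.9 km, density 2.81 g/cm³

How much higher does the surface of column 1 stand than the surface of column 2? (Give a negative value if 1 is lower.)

For any compensation level in the mantle, the mantle terms cancel and isostasy reduces to e = (Σt_1 − Σt_2) − (Σ(ρt)_1 − Σ(ρt)_2) / ρ_m.
Σt_1 = 25.74 km; Σt_2 = 34.9 km; Σ(ρt)_1 = 66.38688; Σ(ρt)_2 = 98.069 (in km·g/cm³).
e = (25.74 − 34.9) − (66.38688 − 98.069) / 3.34 = 0.326 km.

0.326 km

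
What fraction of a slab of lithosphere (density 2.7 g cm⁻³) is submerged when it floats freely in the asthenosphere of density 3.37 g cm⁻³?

Submerged fraction = ρ_obj/ρ_fluid = 2.7/3.37 = 80.1%.

80.1%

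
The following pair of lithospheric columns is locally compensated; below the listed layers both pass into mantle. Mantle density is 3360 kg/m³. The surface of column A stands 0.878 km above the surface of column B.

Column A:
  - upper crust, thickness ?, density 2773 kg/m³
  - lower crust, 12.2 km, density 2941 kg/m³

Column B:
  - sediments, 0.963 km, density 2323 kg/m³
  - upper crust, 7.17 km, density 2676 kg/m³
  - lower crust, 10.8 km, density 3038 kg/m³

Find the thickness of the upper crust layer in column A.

Take the compensation level at the base of the deeper column (depth z_c below the surface of column A) and equate Σ ρ_i t_i down to z_c; mantle fills any gap and the z_c terms cancel.
Column A: x×2773 + 12.2×2941 + (z_c − 12.2 − x)×3360
Column B: 0.878×0 + 0.963×2323 + 7.17×2676 + 10.8×3038 + (z_c − 0.878 − 18.933)×3360
The z_c×3360 term appears on both sides and cancels. Collect the known terms of each column as K = Σ(ρt)_known − 3360 × (depth of known layers): K_A = 35880.2 − 3360×12.2 = −5111.8; K_B = 54234.369 − 3360×(0.878 + 18.933) = −12330.591.
Balance: K_A − x×(3360 − 2773) = K_B, so x = (K_A − K_B)/(3360 − 2773) = 7218.79/587 = 12.3 km.

12.3 km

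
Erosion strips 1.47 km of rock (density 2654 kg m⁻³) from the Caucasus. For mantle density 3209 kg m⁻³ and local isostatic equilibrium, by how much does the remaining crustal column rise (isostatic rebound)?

1.22 km

Unloading: uplift u = e ρ_c/ρ_m = 1.47 km × 2654/3209 = 1.22 km.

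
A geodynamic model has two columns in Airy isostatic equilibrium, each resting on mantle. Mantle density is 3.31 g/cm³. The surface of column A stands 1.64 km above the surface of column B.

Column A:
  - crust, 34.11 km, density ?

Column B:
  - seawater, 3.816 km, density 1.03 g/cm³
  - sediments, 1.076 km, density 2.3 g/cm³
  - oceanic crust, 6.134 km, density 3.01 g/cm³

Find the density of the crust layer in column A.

Take the compensation level at the base of the deeper column (depth z_c below the surface of column A) and equate Σ ρ_i t_i down to z_c; mantle fills any gap and the z_c terms cancel.
Column A: 34.11×ρ + (z_c − 34.11)×3.31
Column B: 1.64×0 + 3.816×1.03 + 1.076×2.3 + 6.134×3.01 + (z_c − 1.64 − 11.026)×3.31
The z_c×3.31 term appears on both sides and cancels. Collect the known terms of each column as K = Σ(ρt)_known − 3.31 × (depth of known layers): K_A = 0 − 3.31×34.11 = −112.9041; K_B = 24.86862 − 3.31×(1.64 + 11.026) = −17.05584.
Balance: K_A + 34.11×ρ = K_B, so ρ = (K_B − K_A)/34.11 = 95.8483/34.11 = 2.81 g/cm³.

2.81 g/cm³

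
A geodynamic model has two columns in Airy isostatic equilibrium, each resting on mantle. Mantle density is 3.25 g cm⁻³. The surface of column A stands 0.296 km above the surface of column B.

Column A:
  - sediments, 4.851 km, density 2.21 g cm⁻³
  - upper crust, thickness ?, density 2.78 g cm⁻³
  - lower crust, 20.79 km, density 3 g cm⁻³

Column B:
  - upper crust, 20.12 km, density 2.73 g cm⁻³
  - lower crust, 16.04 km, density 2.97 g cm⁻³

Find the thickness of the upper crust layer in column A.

Take the compensation level at the base of the deeper column (depth z_c below the surface of column A) and equate Σ ρ_i t_i down to z_c; mantle fills any gap and the z_c terms cancel.
Column A: 4.851×2.21 + x×2.78 + 20.79×3 + (z_c − 25.641 − x)×3.25
Column B: 0.296×0 + 20.12×2.73 + 16.04×2.97 + (z_c − 0.296 − 36.16)×3.25
The z_c×3.25 term appears on both sides and cancels. Collect the known terms of each column as K = Σ(ρt)_known − 3.25 × (depth of known layers): K_A = 73.09071 − 3.25×25.641 = −10.24254; K_B = 102.5664 − 3.25×(0.296 + 36.16) = −15.9156.
Balance: K_A − x×(3.25 − 2.78) = K_B, so x = (K_A − K_B)/(3.25 − 2.78) = 5.67306/0.47 = 12.1 km.

12.1 km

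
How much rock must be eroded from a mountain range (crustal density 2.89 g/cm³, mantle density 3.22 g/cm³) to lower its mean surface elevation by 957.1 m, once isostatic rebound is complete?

9340 m

Net drop Δ = e − u = e − e ρ_c/ρ_m = e (ρ_m − ρ_c)/ρ_m.
e = Δ ρ_m/(ρ_m − ρ_c) = 957.1 m × 3.22/0.33 = 9340 m.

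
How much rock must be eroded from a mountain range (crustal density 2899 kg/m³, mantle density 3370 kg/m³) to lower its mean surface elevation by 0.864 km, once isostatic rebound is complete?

Net drop Δ = e − u = e − e ρ_c/ρ_m = e (ρ_m − ρ_c)/ρ_m.
e = Δ ρ_m/(ρ_m − ρ_c) = 0.864 km × 3370/471 = 6.18 km.

6.18 km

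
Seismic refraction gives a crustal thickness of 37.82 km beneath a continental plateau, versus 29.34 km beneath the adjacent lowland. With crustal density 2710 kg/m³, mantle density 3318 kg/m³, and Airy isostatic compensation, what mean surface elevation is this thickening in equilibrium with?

Excess crust Δ = 37.82 km − 29.34 km = 8.48 km, split between elevation h and root r with h + r = Δ.
Airy balance ρ_c h = (ρ_m − ρ_c) r gives r = h ρ_c/(ρ_m − ρ_c), so h (1 + ρ_c/(ρ_m − ρ_c)) = Δ, i.e. h = Δ (ρ_m − ρ_c)/ρ_m.
h = 8.48 km × 608/3318 = 1.55 km.

1.55 km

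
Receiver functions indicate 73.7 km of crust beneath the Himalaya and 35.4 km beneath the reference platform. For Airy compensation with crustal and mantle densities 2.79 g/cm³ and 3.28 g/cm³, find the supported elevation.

Excess crust Δ = 73.7 km − 35.4 km = 38.3 km, split between elevation h and root r with h + r = Δ.
Airy balance ρ_c h = (ρ_m − ρ_c) r gives r = h ρ_c/(ρ_m − ρ_c), so h (1 + ρ_c/(ρ_m − ρ_c)) = Δ, i.e. h = Δ (ρ_m − ρ_c)/ρ_m.
h = 38.3 km × 0.49/3.28 = 5.72 km.

5.72 km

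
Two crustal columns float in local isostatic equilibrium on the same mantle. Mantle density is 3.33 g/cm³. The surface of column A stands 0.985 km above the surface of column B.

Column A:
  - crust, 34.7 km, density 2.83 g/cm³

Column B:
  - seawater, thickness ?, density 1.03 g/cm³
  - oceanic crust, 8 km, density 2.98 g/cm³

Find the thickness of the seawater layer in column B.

Take the compensation level at the base of the deeper column (depth z_c below the surface of column A) and equate Σ ρ_i t_i down to z_c; mantle fills any gap and the z_c terms cancel.
Column A: 34.7×2.83 + (z_c − 34.7)×3.33
Column B: 0.985×0 + x×1.03 + 8×2.98 + (z_c − 0.985 − 8 − x)×3.33
The z_c×3.33 term appears on both sides and cancels. Collect the known terms of each column as K = Σ(ρt)_known − 3.33 × (depth of known layers): K_A = 98.201 − 3.33×34.7 = −17.35; K_B = 23.84 − 3.33×(0.985 + 8) = −6.08005.
Balance: K_A = K_B − x×(3.33 − 1.03), so x = (K_B − K_A)/(3.33 − 1.03) = 11.2699/2.3 = 4.9 km.

4.9 km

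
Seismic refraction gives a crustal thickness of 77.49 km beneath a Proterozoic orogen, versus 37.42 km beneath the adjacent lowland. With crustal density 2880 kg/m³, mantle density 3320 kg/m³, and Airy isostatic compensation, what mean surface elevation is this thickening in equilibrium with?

5.31 km

Excess crust Δ = 77.49 km − 37.42 km = 40.07 km, split between elevation h and root r with h + r = Δ.
Airy balance ρ_c h = (ρ_m − ρ_c) r gives r = h ρ_c/(ρ_m − ρ_c), so h (1 + ρ_c/(ρ_m − ρ_c)) = Δ, i.e. h = Δ (ρ_m − ρ_c)/ρ_m.
h = 40.07 km × 440/3320 = 5.31 km.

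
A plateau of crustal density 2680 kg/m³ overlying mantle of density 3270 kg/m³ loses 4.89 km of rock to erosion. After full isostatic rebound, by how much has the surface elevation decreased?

Rebound u = e ρ_c/ρ_m = 4.89 km × 2680/3270 = 4.008 km.
Net surface drop = e − u = 4.89 km − 4.008 km = e (ρ_m − ρ_c)/ρ_m = 0.882 km.

0.882 km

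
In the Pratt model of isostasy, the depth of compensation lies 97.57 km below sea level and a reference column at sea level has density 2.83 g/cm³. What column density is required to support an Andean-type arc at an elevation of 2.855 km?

2.75 g/cm³

Pratt balance: ρ_ref D = ρ (D + h).
ρ = ρ_ref D/(D + h) = 2.83 × 97.57 km/(97.57 km + 2.855 km) = 2.75 g/cm³.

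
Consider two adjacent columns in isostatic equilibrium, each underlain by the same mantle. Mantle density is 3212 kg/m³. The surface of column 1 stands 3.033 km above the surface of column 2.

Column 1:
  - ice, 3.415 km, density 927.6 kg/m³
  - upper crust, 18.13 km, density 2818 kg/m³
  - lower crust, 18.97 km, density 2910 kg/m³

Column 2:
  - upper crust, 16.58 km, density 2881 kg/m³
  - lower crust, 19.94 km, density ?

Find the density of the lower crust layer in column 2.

2940 kg/m³

Take the compensation level at the base of the deeper column (depth z_c below the surface of column 1) and equate Σ ρ_i t_i down to z_c; mantle fills any gap and the z_c terms cancel.
Column 1: 3.415×927.6 + 18.13×2818 + 18.97×2910 + (z_c − 40.515)×3212
Column 2: 3.033×0 + 16.58×2881 + 19.94×ρ + (z_c − 3.033 − 36.52)×3212
The z_c×3212 term appears on both sides and cancels. Collect the known terms of each column as K = Σ(ρt)_known − 3212 × (depth of known layers): K_1 = 109460.794 − 3212×40.515 = −20673.386; K_2 = 47766.98 − 3212×(3.033 + 36.52) = −79277.256.
Balance: K_1 = K_2 + 19.94×ρ, so ρ = (K_1 − K_2)/19.94 = 58603.9/19.94 = 2940 kg/m³.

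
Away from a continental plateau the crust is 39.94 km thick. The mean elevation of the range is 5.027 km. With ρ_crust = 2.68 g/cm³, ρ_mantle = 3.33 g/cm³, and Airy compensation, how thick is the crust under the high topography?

65.7 km

Root depth r = h ρ_c / (ρ_m − ρ_c) = 5.027 km × 2.68 / 0.65 = 20.73 km.
Total thickness = T + h + r = 39.94 km + 5.027 km + 20.73 km = 65.7 km.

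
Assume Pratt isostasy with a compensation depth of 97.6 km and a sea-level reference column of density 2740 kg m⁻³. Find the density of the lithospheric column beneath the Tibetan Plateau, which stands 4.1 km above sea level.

2630 kg m⁻³

Pratt balance: ρ_ref D = ρ (D + h).
ρ = ρ_ref D/(D + h) = 2740 × 97.6 km/(97.6 km + 4.1 km) = 2630 kg m⁻³.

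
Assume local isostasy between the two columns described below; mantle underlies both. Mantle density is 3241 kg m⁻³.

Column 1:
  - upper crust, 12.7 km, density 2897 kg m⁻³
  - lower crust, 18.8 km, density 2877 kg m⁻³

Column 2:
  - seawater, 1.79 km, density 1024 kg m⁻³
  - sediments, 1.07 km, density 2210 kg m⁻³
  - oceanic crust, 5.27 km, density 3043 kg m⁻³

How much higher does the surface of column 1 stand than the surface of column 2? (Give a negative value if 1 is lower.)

For any compensation level in the mantle, the mantle terms cancel and isostasy reduces to e = (Σt_1 − Σt_2) − (Σ(ρt)_1 − Σ(ρt)_2) / ρ_m.
Σt_1 = 31.5 km; Σt_2 = 8.13 km; Σ(ρt)_1 = 90879.5; Σ(ρt)_2 = 20234.27 (in km·kg m⁻³).
e = (31.5 − 8.13) − (90879.5 − 20234.27) / 3241 = 1.57 km.

1.57 km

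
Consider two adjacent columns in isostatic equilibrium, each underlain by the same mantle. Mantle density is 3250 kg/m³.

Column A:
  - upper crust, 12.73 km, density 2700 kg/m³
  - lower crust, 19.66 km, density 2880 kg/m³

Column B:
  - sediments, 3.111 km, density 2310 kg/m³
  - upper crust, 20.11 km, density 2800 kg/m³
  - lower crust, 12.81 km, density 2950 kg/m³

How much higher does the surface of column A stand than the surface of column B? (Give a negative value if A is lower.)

−0.474 km

For any compensation level in the mantle, the mantle terms cancel and isostasy reduces to e = (Σt_A − Σt_B) − (Σ(ρt)_A − Σ(ρt)_B) / ρ_m.
Σt_A = 32.39 km; Σt_B = 36.031 km; Σ(ρt)_A = 90991.8; Σ(ρt)_B = 101283.91 (in km·kg/m³).
e = (32.39 − 36.031) − (90991.8 − 101283.91) / 3250 = −0.474 km.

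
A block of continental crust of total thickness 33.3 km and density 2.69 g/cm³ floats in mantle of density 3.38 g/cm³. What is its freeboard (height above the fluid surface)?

Floating equilibrium: submerged depth d = t ρ_obj/ρ_fluid = 33.3 km × 2.69/3.38 = 26.5 km.
Freeboard = t − d = 33.3 km − 26.5 km = 6.8 km.

6.8 km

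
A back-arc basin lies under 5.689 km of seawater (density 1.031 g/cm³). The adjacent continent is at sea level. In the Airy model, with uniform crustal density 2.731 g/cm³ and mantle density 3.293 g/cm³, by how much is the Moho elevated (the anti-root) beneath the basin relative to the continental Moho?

17.2 km

Balancing pressure at the compensation depth: replacing crust with seawater at the top is compensated by replacing crust with mantle at the base: d (ρ_c − ρ_w) = a (ρ_m − ρ_c).
a = d (ρ_c − ρ_w)/(ρ_m − ρ_c) = 5.689 km × 1.7/0.562 = 17.2 km.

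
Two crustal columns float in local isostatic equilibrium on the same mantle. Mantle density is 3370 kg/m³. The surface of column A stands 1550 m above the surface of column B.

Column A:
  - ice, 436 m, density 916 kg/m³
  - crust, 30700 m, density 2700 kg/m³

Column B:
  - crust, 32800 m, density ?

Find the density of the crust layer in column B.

2870 kg/m³

Take the compensation level at the base of the deeper column (depth z_c below the surface of column A) and equate Σ ρ_i t_i down to z_c; mantle fills any gap and the z_c terms cancel.
Column A: 436×916 + 30700×2700 + (z_c − 31136)×3370
Column B: 1550×0 + 32800×ρ + (z_c − 1550 − 32800)×3370
The z_c×3370 term appears on both sides and cancels. Collect the known terms of each column as K = Σ(ρt)_known − 3370 × (depth of known layers): K_A = 83289376 − 3370×31136 = −21638944; K_B = 0 − 3370×(1550 + 32800) = −115759500.
Balance: K_A = K_B + 32800×ρ, so ρ = (K_A − K_B)/32800 = 94120600/32800 = 2870 kg/m³.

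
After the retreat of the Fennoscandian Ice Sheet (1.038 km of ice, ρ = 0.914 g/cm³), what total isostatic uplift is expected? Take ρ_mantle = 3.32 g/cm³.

Removing the load lets mantle flow back in; uplift u satisfies ρ_ice t = ρ_m u.
u = t ρ_ice/ρ_m = 1.038 km × 0.914/3.32 = 0.286 km.

0.286 km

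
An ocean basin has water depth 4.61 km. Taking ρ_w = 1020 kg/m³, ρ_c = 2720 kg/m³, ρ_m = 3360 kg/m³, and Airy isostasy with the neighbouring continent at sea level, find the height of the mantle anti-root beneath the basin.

12.2 km

For local isostatic compensation: replacing crust with seawater at the top is compensated by replacing crust with mantle at the base: d (ρ_c − ρ_w) = a (ρ_m − ρ_c).
a = d (ρ_c − ρ_w)/(ρ_m − ρ_c) = 4.61 km × 1700/640 = 12.2 km.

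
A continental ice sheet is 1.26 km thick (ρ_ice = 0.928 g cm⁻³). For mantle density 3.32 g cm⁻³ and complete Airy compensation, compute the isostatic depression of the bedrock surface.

0.352 km

Balancing pressure at the compensation depth: the ice load ρ_ice t is balanced by mantle displaced below, ρ_m s.
s = t ρ_ice / ρ_m = 1.26 km × 0.928/3.32 = 0.352 km.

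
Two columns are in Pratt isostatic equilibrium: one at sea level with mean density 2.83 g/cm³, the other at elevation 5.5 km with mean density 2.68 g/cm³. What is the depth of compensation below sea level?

98.3 km

ρ_ref D = ρ (D + h) → D (ρ_ref − ρ) = ρ h.
D = ρ h/(ρ_ref − ρ) = 2.68 × 5.5 km/(2.83 − 2.68) = 98.3 km.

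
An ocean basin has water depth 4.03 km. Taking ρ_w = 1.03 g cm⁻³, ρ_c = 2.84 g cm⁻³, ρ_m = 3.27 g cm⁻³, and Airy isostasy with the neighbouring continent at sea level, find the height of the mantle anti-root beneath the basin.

17 km

In Airy isostatic equilibrium: replacing crust with seawater at the top is compensated by replacing crust with mantle at the base: d (ρ_c − ρ_w) = a (ρ_m − ρ_c).
a = d (ρ_c − ρ_w)/(ρ_m − ρ_c) = 4.03 km × 1.81/0.43 = 17 km.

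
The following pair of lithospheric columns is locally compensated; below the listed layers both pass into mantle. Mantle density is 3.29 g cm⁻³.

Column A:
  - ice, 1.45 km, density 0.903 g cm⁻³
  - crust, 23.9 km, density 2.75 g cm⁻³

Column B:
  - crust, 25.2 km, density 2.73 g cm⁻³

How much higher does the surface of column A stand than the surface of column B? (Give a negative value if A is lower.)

For any compensation level in the mantle, the mantle terms cancel and isostasy reduces to e = (Σt_A − Σt_B) − (Σ(ρt)_A − Σ(ρt)_B) / ρ_m.
Σt_A = 25.35 km; Σt_B = 25.2 km; Σ(ρt)_A = 67.03435; Σ(ρt)_B = 68.796 (in km·g cm⁻³).
e = (25.35 − 25.2) − (67.03435 − 68.796) / 3.29 = 0.685 km.

0.685 km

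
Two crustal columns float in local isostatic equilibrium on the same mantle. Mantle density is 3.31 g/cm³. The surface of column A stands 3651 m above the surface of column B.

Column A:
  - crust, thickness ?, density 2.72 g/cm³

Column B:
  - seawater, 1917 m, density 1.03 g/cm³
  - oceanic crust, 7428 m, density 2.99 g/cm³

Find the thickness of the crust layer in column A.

Take the compensation level at the base of the deeper column (depth z_c below the surface of column A) and equate Σ ρ_i t_i down to z_c; mantle fills any gap and the z_c terms cancel.
Column A: x×2.72 + (z_c − 0 − x)×3.31
Column B: 3651×0 + 1917×1.03 + 7428×2.99 + (z_c − 3651 − 9345)×3.31
The z_c×3.31 term appears on both sides and cancels. Collect the known terms of each column as K = Σ(ρt)_known − 3.31 × (depth of known layers): K_A = 0 − 3.31×0 = 0; K_B = 24184.23 − 3.31×(3651 + 9345) = −18832.53.
Balance: K_A − x×(3.31 − 2.72) = K_B, so x = (K_A − K_B)/(3.31 − 2.72) = 18832.5/0.59 = 31900 m.

31900 m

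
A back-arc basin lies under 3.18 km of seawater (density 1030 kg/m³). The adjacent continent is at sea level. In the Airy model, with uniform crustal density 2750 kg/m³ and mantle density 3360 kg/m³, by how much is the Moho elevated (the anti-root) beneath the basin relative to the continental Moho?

In Airy isostatic equilibrium: replacing crust with seawater at the top is compensated by replacing crust with mantle at the base: d (ρ_c − ρ_w) = a (ρ_m − ρ_c).
a = d (ρ_c − ρ_w)/(ρ_m − ρ_c) = 3.18 km × 1720/610 = 8.97 km.

8.97 km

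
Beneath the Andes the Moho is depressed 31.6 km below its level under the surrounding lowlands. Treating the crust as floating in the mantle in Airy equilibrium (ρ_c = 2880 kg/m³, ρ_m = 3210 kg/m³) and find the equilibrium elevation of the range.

3.62 km

Equating mass per unit area of the two columns: ρ_c h = (ρ_m − ρ_c) r.
h = r (ρ_m − ρ_c) / ρ_c = 31.6 km × (3210 − 2880) / 2880 = 3.62 km.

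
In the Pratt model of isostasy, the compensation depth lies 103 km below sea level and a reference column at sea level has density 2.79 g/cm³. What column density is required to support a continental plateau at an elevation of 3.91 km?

2.69 g/cm³

Pratt balance: ρ_ref D = ρ (D + h).
ρ = ρ_ref D/(D + h) = 2.79 × 103 km/(103 km + 3.91 km) = 2.69 g/cm³.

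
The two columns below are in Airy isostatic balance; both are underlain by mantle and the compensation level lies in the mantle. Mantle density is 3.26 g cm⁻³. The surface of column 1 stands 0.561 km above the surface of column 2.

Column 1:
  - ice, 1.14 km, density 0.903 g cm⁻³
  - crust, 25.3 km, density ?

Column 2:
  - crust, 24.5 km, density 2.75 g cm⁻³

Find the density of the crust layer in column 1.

2.8 g cm⁻³

Take the compensation level at the base of the deeper column (depth z_c below the surface of column 1) and equate Σ ρ_i t_i down to z_c; mantle fills any gap and the z_c terms cancel.
Column 1: 1.14×0.903 + 25.3×ρ + (z_c − 26.44)×3.26
Column 2: 0.561×0 + 24.5×2.75 + (z_c − 0.561 − 24.5)×3.26
The z_c×3.26 term appears on both sides and cancels. Collect the known terms of each column as K = Σ(ρt)_known − 3.26 × (depth of known layers): K_1 = 1.02942 − 3.26×26.44 = −85.16498; K_2 = 67.375 − 3.26×(0.561 + 24.5) = −14.32386.
Balance: K_1 + 25.3×ρ = K_2, so ρ = (K_2 − K_1)/25.3 = 70.8411/25.3 = 2.8 g cm⁻³.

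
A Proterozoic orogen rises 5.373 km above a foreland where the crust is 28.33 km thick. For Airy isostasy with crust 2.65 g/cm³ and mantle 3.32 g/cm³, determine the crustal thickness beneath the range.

55 km

Root depth r = h ρ_c / (ρ_m − ρ_c) = 5.373 km × 2.65 / 0.67 = 21.25 km.
Total thickness = T + h + r = 28.33 km + 5.373 km + 21.25 km = 55 km.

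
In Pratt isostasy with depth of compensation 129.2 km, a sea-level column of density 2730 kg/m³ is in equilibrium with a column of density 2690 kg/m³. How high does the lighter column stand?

ρ_ref D = ρ (D + h) → h = D (ρ_ref − ρ)/ρ.
h = 129.2 km × (2730 − 2690)/2690 = 1.92 km.

1.92 km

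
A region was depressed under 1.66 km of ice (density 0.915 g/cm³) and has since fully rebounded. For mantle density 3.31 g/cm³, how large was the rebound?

Removing the load lets mantle flow back in; uplift u satisfies ρ_ice t = ρ_m u.
u = t ρ_ice/ρ_m = 1.66 km × 0.915/3.31 = 0.459 km.

0.459 km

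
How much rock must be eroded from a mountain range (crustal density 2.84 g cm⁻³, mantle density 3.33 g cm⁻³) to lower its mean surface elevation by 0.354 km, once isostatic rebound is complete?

2.41 km

Net drop Δ = e − u = e − e ρ_c/ρ_m = e (ρ_m − ρ_c)/ρ_m.
e = Δ ρ_m/(ρ_m − ρ_c) = 0.354 km × 3.33/0.49 = 2.41 km.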